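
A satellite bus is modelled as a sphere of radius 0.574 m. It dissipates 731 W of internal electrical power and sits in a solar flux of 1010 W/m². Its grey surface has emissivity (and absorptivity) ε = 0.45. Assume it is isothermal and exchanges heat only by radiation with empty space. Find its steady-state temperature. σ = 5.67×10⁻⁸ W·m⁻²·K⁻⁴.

T ≈ 327 K

At steady state, absorbed solar power + internal power = radiated power.
Absorbed: α·S·A_cross = 0.45·1010·1.035 = 470.4 W (cross-section πr²).
Total input = 470.4 + 731 = 1201 W.
Radiated: εσ·A_surf·T⁴ with A_surf = 4πr² = 4.140 m².
T⁴ = 1201/(0.45·5.67×10⁻⁸·4.140) = 1.137×10¹⁰ K⁴.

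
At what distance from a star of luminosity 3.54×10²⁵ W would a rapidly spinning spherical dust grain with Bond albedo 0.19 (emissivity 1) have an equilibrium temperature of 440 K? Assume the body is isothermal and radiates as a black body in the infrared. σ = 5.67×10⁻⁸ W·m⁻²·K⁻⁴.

d ≈ 1.64×10¹⁰ m

For an isothermal black-emitting sphere, (1−a)S·πr² = σ·4πr²·T⁴ ⇒ S = 4σT⁴/(1−a).
S = 4·5.67×10⁻⁸·(440)⁴/0.810 = 10490 W/m².
Flux falls as S = L/(4πd²), so d = √(L/(4πS)) = √(3.54×10²⁵/(4π·10490)).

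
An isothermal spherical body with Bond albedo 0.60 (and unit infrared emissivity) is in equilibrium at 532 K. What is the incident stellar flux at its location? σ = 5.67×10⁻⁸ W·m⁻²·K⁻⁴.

(1−a)S·πr² = σ·4πr²·T⁴ ⇒ S = 4σT⁴/(1−a).
S = 4·5.67×10⁻⁸·8.010×10¹⁰/0.400.

S ≈ 45400 W/m²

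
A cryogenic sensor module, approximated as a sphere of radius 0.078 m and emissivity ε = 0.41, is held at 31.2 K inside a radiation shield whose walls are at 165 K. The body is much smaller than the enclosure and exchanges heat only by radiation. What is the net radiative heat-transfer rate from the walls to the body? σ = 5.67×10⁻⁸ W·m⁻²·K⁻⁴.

P_net ≈ 1.32 W

For a small grey body in a large enclosure: P_net = εσA(T_body⁴ − T_wall⁴).
A = 4πr² = 0.07645 m²; T_body⁴ − T_wall⁴ = 9.476×10⁵ − 7.412×10⁸ = -7.403×10⁸ K⁴.
|P_net| = 0.41·5.67×10⁻⁸·0.07645·7.403×10⁸.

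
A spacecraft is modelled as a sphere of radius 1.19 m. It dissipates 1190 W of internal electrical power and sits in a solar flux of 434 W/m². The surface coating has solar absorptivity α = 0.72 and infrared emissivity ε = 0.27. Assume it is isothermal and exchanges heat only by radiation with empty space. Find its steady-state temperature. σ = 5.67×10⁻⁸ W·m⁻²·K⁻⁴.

At steady state, absorbed solar power + internal power = radiated power.
Absorbed: α·S·A_cross = 0.72·434·4.449 = 1390 W (cross-section πr²).
Total input = 1390 + 1190 = 2580 W.
Radiated: εσ·A_surf·T⁴ with A_surf = 4πr² = 17.80 m².
T⁴ = 2580/(0.27·5.67×10⁻⁸·17.80) = 9.471×10⁹ K⁴.

T ≈ 312 K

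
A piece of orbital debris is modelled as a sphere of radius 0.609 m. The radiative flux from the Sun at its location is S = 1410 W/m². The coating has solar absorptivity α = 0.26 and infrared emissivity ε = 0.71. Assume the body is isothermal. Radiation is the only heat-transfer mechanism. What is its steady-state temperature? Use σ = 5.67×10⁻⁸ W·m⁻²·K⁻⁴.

T ≈ 218 K

At equilibrium, absorbed power = emitted power.
Absorbing cross-section = πr² = 1.165 m²; emitting surface = 4πr² = 4.661 m² (ratio 4).
αS·A_cross = εσ·A_surf·T⁴  ⇒  T⁴ = αS/(ε·4σ).
T⁴ = 0.260·1410/(0.71·4·5.67×10⁻⁸) = 2.277×10⁹ K⁴.
T = (2.277×10⁹)^(1/4).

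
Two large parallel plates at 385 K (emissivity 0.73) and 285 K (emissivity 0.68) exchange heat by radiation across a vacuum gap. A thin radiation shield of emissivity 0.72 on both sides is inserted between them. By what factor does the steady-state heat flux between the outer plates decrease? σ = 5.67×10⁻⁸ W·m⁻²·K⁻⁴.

factor ≈ 1.97

Without shield: q₀ = σΔ(T⁴)/(1/ε₁+1/ε₂−1) with denominator 1.840.
With shield the two gaps are in series; the resistances add: (1/ε₁+1/ε_s−1)+(1/ε_s+1/ε₂−1) = 1.759+1.859 = 3.618.
Heat-flux ratio q₀/q = 3.618/1.840.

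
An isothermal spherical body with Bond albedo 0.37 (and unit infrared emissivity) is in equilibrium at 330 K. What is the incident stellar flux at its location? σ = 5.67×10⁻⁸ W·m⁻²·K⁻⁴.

(1−a)S·πr² = σ·4πr²·T⁴ ⇒ S = 4σT⁴/(1−a).
S = 4·5.67×10⁻⁸·1.186×10¹⁰/0.630.

S ≈ 4270 W/m²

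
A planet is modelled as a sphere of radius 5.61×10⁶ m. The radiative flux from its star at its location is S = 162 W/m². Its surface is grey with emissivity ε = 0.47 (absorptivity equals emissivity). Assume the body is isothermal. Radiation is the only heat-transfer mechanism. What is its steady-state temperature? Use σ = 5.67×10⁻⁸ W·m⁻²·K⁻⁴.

T ≈ 163 K

At equilibrium, absorbed power = emitted power.
Absorbing cross-section = πr² = 9.887×10¹³ m²; emitting surface = 4πr² = 3.955×10¹⁴ m² (ratio 4).
εS·A_cross = εσ·A_surf·T⁴  ⇒  T⁴ = S/(4σ)   (ε cancels).
T⁴ = 162/(4·5.67×10⁻⁸) = 7.143×10⁸ K⁴.
T = (7.143×10⁸)^(1/4).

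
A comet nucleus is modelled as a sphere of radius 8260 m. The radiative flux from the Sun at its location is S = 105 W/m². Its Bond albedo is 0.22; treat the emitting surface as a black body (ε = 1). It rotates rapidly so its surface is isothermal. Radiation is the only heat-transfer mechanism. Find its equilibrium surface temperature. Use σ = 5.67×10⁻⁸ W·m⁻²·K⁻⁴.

T ≈ 138 K

At equilibrium, absorbed power = emitted power.
Absorbing cross-section = πr² = 2.143×10⁸ m²; emitting surface = 4πr² = 8.574×10⁸ m² (ratio 4).
(1−a)S·A_cross = εσ·A_surf·T⁴  ⇒  T⁴ = (1−a)S/(4σ).
T⁴ = 0.780·105/(4·5.67×10⁻⁸) = 3.611×10⁸ K⁴.
T = (3.611×10⁸)^(1/4).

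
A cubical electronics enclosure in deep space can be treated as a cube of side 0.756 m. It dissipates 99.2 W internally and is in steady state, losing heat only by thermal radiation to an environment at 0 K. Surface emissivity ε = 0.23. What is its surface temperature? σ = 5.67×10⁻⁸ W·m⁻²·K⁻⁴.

T ≈ 217 K

Steady state: internal power = radiated power, P = εσA T⁴.
Radiating area A = 6L² = 3.429 m².
T⁴ = P/(εσA) = 99.2/(0.23·5.67×10⁻⁸·3.429) = 2.218×10⁹ K⁴.
T = (2.218×10⁹)^(1/4).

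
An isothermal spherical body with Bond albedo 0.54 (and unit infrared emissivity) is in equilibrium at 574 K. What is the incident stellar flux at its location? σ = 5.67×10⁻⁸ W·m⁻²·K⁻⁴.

S ≈ 53500 W/m²

(1−a)S·πr² = σ·4πr²·T⁴ ⇒ S = 4σT⁴/(1−a).
S = 4·5.67×10⁻⁸·1.086×10¹¹/0.460.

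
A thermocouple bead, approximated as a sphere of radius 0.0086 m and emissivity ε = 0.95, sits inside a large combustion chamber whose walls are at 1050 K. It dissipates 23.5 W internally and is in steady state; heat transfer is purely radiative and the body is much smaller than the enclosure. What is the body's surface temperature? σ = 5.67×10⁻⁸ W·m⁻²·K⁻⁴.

For a small grey body in a large enclosure, net radiated power = εσA(T⁴ − T_w⁴).
Steady state: P = εσA(T⁴ − T_w⁴) with A = 4πr² = 9.294×10⁻⁴ m².
T⁴ = P/(εσA) + T_w⁴ = 23.5/(0.95·5.67×10⁻⁸·9.294×10⁻⁴) + (1050)⁴
    = 4.694×10¹¹ + 1.216×10¹² = 1.685×10¹² K⁴.

T ≈ 1140 K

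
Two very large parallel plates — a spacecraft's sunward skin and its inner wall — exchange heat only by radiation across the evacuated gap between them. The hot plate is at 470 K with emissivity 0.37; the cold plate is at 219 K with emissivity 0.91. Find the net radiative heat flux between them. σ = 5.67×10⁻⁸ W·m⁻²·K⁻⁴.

For two infinite grey parallel plates, q = σ(T₁⁴ − T₂⁴)/(1/ε₁ + 1/ε₂ − 1).
T₁⁴ − T₂⁴ = 4.880×10¹⁰ − 2.300×10⁹ = 4.650×10¹⁰ K⁴.
1/ε₁ + 1/ε₂ − 1 = 2.703 + 1.099 − 1 = 2.802.
q = 5.67×10⁻⁸ × 4.650×10¹⁰ / 2.802.

q ≈ 941 W/m²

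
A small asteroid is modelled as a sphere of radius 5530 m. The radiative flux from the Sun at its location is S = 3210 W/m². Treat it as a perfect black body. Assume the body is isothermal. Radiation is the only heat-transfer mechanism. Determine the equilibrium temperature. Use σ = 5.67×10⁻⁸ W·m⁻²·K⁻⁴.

At equilibrium, absorbed power = emitted power.
Absorbing cross-section = πr² = 9.607×10⁷ m²; emitting surface = 4πr² = 3.843×10⁸ m² (ratio 4).
S·A_cross = εσ·A_surf·T⁴  ⇒  T⁴ = S/(4σ).
T⁴ = 1.00·3210/(4·5.67×10⁻⁸) = 1.415×10¹⁰ K⁴.
T = (1.415×10¹⁰)^(1/4).

T ≈ 345 K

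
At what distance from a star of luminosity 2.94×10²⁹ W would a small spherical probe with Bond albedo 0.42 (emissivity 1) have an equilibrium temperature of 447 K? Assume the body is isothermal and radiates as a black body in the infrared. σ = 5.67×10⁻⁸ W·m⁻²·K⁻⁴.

For an isothermal black-emitting sphere, (1−a)S·πr² = σ·4πr²·T⁴ ⇒ S = 4σT⁴/(1−a).
S = 4·5.67×10⁻⁸·(447)⁴/0.580 = 15610 W/m².
Flux falls as S = L/(4πd²), so d = √(L/(4πS)) = √(2.94×10²⁹/(4π·15610)).

d ≈ 1.22×10¹² m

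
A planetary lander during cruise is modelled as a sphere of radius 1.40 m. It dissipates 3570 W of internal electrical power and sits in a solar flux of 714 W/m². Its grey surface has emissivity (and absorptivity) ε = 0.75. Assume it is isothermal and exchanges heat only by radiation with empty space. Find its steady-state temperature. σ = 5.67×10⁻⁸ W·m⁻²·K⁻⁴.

T ≈ 285 K

At steady state, absorbed solar power + internal power = radiated power.
Absorbed: α·S·A_cross = 0.75·714·6.158 = 3297 W (cross-section πr²).
Total input = 3297 + 3570 = 6867 W.
Radiated: εσ·A_surf·T⁴ with A_surf = 4πr² = 24.63 m².
T⁴ = 6867/(0.75·5.67×10⁻⁸·24.63) = 6.557×10⁹ K⁴.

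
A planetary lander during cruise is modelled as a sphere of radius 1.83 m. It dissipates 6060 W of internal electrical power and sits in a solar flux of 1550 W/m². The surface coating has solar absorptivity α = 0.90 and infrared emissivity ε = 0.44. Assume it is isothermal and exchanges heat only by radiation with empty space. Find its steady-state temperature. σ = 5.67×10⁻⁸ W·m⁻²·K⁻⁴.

T ≈ 375 K

At steady state, absorbed solar power + internal power = radiated power.
Absorbed: α·S·A_cross = 0.90·1550·10.52 = 14680 W (cross-section πr²).
Total input = 14680 + 6060 = 20740 W.
Radiated: εσ·A_surf·T⁴ with A_surf = 4πr² = 42.08 m².
T⁴ = 20740/(0.44·5.67×10⁻⁸·42.08) = 1.975×10¹⁰ K⁴.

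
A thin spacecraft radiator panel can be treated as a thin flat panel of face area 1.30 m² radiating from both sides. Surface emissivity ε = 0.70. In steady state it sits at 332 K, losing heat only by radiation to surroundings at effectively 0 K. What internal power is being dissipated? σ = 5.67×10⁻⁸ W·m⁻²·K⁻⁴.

P ≈ 1250 W

Steady state: P = εσA T⁴.
A = 2·1.30 = 2.600 m²; T⁴ = (332)⁴ = 1.215×10¹⁰ K⁴.
P = 0.70 × 5.67×10⁻⁸ × 2.600 × 1.215×10¹⁰.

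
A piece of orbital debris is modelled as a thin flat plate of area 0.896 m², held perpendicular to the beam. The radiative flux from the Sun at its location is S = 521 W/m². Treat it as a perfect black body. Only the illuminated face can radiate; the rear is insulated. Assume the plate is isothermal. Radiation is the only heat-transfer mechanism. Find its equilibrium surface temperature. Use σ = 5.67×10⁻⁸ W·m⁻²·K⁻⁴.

T ≈ 310 K

At equilibrium, absorbed power = emitted power.
Absorbing cross-section = A = 0.8960 m²; emitting surface = A = 0.8960 m² (ratio 1).
S·A_cross = εσ·A_surf·T⁴  ⇒  T⁴ = S/(1σ).
T⁴ = 1.00·521/(1·5.67×10⁻⁸) = 9.189×10⁹ K⁴.
T = (9.189×10⁹)^(1/4).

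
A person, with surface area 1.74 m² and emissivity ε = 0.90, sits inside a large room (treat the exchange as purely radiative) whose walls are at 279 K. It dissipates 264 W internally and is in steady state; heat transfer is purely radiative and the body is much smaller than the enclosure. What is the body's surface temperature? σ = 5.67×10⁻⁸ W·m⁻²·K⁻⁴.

T ≈ 308 K

For a small grey body in a large enclosure, net radiated power = εσA(T⁴ − T_w⁴).
Steady state: P = εσA(T⁴ − T_w⁴) with A = 1.74 m².
T⁴ = P/(εσA) + T_w⁴ = 264/(0.90·5.67×10⁻⁸·1.740) + (279)⁴
    = 2.973×10⁹ + 6.059×10⁹ = 9.032×10⁹ K⁴.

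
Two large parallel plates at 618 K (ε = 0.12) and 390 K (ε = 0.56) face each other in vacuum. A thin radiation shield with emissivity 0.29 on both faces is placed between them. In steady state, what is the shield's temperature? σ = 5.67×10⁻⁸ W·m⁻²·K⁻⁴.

T_s ≈ 490 K

In steady state the net flux on the hot side equals that on the cold side.
σ(T₁⁴−T_s⁴)/D₁ = σ(T_s⁴−T₂⁴)/D₂, with D₁ = 1/ε₁+1/ε_s−1 = 10.78, D₂ = 1/ε_s+1/ε₂−1 = 4.234.
Solve for T_s⁴: T_s⁴ = (D₂·T₁⁴ + D₁·T₂⁴)/(D₁+D₂) = 5.774×10¹⁰ K⁴.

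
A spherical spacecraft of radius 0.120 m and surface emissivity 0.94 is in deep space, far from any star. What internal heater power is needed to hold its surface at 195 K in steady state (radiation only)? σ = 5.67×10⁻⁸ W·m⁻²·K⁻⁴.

P = εσ·4πr²·T⁴.
4πr² = 0.1810 m²; T⁴ = 1.446×10⁹ K⁴.
P = 0.94·5.67×10⁻⁸·0.1810·1.446×10⁹.

P ≈ 13.9 W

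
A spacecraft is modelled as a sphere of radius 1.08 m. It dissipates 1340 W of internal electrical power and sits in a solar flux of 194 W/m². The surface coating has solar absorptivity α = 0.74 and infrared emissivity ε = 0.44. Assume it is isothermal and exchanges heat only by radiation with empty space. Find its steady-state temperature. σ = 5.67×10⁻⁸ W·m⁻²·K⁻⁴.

T ≈ 267 K

At steady state, absorbed solar power + internal power = radiated power.
Absorbed: α·S·A_cross = 0.74·194·3.664 = 526.1 W (cross-section πr²).
Total input = 526.1 + 1340 = 1866 W.
Radiated: εσ·A_surf·T⁴ with A_surf = 4πr² = 14.66 m².
T⁴ = 1866/(0.44·5.67×10⁻⁸·14.66) = 5.103×10⁹ K⁴.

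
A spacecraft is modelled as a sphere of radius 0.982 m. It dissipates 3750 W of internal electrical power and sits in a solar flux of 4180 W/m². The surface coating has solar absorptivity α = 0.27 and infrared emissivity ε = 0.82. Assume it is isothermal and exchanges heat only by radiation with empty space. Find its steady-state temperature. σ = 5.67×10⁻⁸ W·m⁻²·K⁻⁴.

T ≈ 336 K

At steady state, absorbed solar power + internal power = radiated power.
Absorbed: α·S·A_cross = 0.27·4180·3.030 = 3419 W (cross-section πr²).
Total input = 3419 + 3750 = 7169 W.
Radiated: εσ·A_surf·T⁴ with A_surf = 4πr² = 12.12 m².
T⁴ = 7169/(0.82·5.67×10⁻⁸·12.12) = 1.272×10¹⁰ K⁴.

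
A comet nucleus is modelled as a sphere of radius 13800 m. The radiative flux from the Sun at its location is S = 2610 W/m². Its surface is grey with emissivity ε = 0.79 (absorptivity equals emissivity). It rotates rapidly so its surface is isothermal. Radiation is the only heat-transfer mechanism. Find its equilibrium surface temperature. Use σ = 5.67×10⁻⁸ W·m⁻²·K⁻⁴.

T ≈ 328 K

At equilibrium, absorbed power = emitted power.
Absorbing cross-section = πr² = 5.983×10⁸ m²; emitting surface = 4πr² = 2.393×10⁹ m² (ratio 4).
εS·A_cross = εσ·A_surf·T⁴  ⇒  T⁴ = S/(4σ)   (ε cancels).
T⁴ = 2610/(4·5.67×10⁻⁸) = 1.151×10¹⁰ K⁴.
T = (1.151×10¹⁰)^(1/4).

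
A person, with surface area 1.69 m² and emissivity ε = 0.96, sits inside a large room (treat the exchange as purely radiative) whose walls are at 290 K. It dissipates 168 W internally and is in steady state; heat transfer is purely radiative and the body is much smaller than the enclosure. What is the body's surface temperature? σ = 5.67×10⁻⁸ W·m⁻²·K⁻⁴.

T ≈ 307 K

For a small grey body in a large enclosure, net radiated power = εσA(T⁴ − T_w⁴).
Steady state: P = εσA(T⁴ − T_w⁴) with A = 1.69 m².
T⁴ = P/(εσA) + T_w⁴ = 168/(0.96·5.67×10⁻⁸·1.690) + (290)⁴
    = 1.826×10⁹ + 7.073×10⁹ = 8.899×10⁹ K⁴.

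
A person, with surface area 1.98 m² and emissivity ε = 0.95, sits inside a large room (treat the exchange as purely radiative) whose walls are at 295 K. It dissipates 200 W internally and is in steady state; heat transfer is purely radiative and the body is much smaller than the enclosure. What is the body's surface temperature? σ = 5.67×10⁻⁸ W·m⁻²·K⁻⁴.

For a small grey body in a large enclosure, net radiated power = εσA(T⁴ − T_w⁴).
Steady state: P = εσA(T⁴ − T_w⁴) with A = 1.98 m².
T⁴ = P/(εσA) + T_w⁴ = 200/(0.95·5.67×10⁻⁸·1.980) + (295)⁴
    = 1.875×10⁹ + 7.573×10⁹ = 9.449×10⁹ K⁴.

T ≈ 312 K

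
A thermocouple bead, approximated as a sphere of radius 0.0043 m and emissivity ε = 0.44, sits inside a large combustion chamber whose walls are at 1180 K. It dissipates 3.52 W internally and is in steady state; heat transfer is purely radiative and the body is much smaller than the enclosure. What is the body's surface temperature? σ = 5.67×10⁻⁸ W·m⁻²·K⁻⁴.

T ≈ 1260 K

For a small grey body in a large enclosure, net radiated power = εσA(T⁴ − T_w⁴).
Steady state: P = εσA(T⁴ − T_w⁴) with A = 4πr² = 2.324×10⁻⁴ m².
T⁴ = P/(εσA) + T_w⁴ = 3.52/(0.44·5.67×10⁻⁸·2.324×10⁻⁴) + (1180)⁴
    = 6.072×10¹¹ + 1.939×10¹² = 2.546×10¹² K⁴.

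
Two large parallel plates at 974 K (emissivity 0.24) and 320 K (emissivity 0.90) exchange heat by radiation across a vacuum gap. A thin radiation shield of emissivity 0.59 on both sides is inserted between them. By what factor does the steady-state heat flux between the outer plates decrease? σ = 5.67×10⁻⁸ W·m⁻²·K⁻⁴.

factor ≈ 1.56

Without shield: q₀ = σΔ(T⁴)/(1/ε₁+1/ε₂−1) with denominator 4.278.
With shield the two gaps are in series; the resistances add: (1/ε₁+1/ε_s−1)+(1/ε_s+1/ε₂−1) = 4.862+1.806 = 6.668.
Heat-flux ratio q₀/q = 6.668/4.278.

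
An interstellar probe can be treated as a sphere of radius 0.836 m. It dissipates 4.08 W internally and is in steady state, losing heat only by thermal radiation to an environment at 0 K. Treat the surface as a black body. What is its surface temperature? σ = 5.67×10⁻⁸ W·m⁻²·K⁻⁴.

T ≈ 53.5 K

Steady state: internal power = radiated power, P = εσA T⁴.
Radiating area A = 4πr² = 8.783 m².
T⁴ = P/(εσA) = 4.08/(1.0·5.67×10⁻⁸·8.783) = 8.193×10⁶ K⁴.
T = (8.193×10⁶)^(1/4).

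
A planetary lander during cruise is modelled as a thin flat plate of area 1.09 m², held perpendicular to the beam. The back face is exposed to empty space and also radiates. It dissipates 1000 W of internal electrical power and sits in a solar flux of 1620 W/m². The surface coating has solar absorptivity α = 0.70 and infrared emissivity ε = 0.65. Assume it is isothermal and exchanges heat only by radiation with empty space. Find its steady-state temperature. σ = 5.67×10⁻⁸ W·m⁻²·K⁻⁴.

At steady state, absorbed solar power + internal power = radiated power.
Absorbed: α·S·A_cross = 0.70·1620·1.090 = 1236 W (cross-section A).
Total input = 1236 + 1000 = 2236 W.
Radiated: εσ·A_surf·T⁴ with A_surf = 2A = 2.180 m².
T⁴ = 2236/(0.65·5.67×10⁻⁸·2.180) = 2.783×10¹⁰ K⁴.

T ≈ 408 K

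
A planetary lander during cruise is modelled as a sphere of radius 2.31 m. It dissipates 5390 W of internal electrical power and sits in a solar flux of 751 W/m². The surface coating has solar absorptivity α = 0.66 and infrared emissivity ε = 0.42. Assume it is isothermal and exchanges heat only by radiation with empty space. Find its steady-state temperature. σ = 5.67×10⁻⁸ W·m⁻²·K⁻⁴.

T ≈ 304 K

At steady state, absorbed solar power + internal power = radiated power.
Absorbed: α·S·A_cross = 0.66·751·16.76 = 8309 W (cross-section πr²).
Total input = 8309 + 5390 = 13700 W.
Radiated: εσ·A_surf·T⁴ with A_surf = 4πr² = 67.06 m².
T⁴ = 13700/(0.42·5.67×10⁻⁸·67.06) = 8.579×10⁹ K⁴.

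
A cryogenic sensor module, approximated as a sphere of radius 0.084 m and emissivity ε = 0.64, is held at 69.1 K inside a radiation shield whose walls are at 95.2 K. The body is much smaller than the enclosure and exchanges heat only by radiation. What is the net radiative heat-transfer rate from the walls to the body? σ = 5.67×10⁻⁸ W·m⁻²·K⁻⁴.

P_net ≈ 0.191 W

For a small grey body in a large enclosure: P_net = εσA(T_body⁴ − T_wall⁴).
A = 4πr² = 0.08867 m²; T_body⁴ − T_wall⁴ = 2.280×10⁷ − 8.214×10⁷ = -5.934×10⁷ K⁴.
|P_net| = 0.64·5.67×10⁻⁸·0.08867·5.934×10⁷.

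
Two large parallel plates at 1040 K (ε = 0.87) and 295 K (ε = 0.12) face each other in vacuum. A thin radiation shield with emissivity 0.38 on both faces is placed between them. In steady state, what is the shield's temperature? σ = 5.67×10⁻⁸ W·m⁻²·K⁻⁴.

In steady state the net flux on the hot side equals that on the cold side.
σ(T₁⁴−T_s⁴)/D₁ = σ(T_s⁴−T₂⁴)/D₂, with D₁ = 1/ε₁+1/ε_s−1 = 2.781, D₂ = 1/ε_s+1/ε₂−1 = 9.965.
Solve for T_s⁴: T_s⁴ = (D₂·T₁⁴ + D₁·T₂⁴)/(D₁+D₂) = 9.163×10¹¹ K⁴.

T_s ≈ 978 K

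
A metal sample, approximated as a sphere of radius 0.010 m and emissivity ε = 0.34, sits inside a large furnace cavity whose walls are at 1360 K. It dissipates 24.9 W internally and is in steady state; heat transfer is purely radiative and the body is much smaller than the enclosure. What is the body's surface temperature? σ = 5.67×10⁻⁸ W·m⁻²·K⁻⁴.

T ≈ 1450 K

For a small grey body in a large enclosure, net radiated power = εσA(T⁴ − T_w⁴).
Steady state: P = εσA(T⁴ − T_w⁴) with A = 4πr² = 0.001257 m².
T⁴ = P/(εσA) + T_w⁴ = 24.9/(0.34·5.67×10⁻⁸·0.001257) + (1360)⁴
    = 1.028×10¹² + 3.421×10¹² = 4.449×10¹² K⁴.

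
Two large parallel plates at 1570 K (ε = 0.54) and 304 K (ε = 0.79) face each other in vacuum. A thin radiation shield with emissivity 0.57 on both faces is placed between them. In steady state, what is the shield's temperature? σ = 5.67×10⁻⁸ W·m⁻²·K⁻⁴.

T_s ≈ 1280 K

In steady state the net flux on the hot side equals that on the cold side.
σ(T₁⁴−T_s⁴)/D₁ = σ(T_s⁴−T₂⁴)/D₂, with D₁ = 1/ε₁+1/ε_s−1 = 2.606, D₂ = 1/ε_s+1/ε₂−1 = 2.020.
Solve for T_s⁴: T_s⁴ = (D₂·T₁⁴ + D₁·T₂⁴)/(D₁+D₂) = 2.658×10¹² K⁴.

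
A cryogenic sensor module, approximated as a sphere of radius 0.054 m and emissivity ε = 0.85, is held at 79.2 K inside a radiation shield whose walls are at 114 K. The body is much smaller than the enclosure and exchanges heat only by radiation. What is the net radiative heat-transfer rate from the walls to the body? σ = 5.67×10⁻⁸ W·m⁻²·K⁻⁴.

P_net ≈ 0.229 W

For a small grey body in a large enclosure: P_net = εσA(T_body⁴ − T_wall⁴).
A = 4πr² = 0.03664 m²; T_body⁴ − T_wall⁴ = 3.935×10⁷ − 1.689×10⁸ = -1.296×10⁸ K⁴.
|P_net| = 0.85·5.67×10⁻⁸·0.03664·1.296×10⁸.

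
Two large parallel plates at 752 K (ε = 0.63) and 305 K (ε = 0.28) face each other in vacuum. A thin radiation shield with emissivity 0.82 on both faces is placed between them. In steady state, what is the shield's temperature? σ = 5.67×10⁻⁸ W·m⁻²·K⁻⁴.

In steady state the net flux on the hot side equals that on the cold side.
σ(T₁⁴−T_s⁴)/D₁ = σ(T_s⁴−T₂⁴)/D₂, with D₁ = 1/ε₁+1/ε_s−1 = 1.807, D₂ = 1/ε_s+1/ε₂−1 = 3.791.
Solve for T_s⁴: T_s⁴ = (D₂·T₁⁴ + D₁·T₂⁴)/(D₁+D₂) = 2.194×10¹¹ K⁴.

T_s ≈ 684 K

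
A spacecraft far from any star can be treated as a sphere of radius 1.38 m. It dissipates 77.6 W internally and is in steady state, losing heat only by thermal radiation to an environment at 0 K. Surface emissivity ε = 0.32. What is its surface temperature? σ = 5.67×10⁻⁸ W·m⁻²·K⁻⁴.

T ≈ 116 K

Steady state: internal power = radiated power, P = εσA T⁴.
Radiating area A = 4πr² = 23.93 m².
T⁴ = P/(εσA) = 77.6/(0.32·5.67×10⁻⁸·23.93) = 1.787×10⁸ K⁴.
T = (1.787×10⁸)^(1/4).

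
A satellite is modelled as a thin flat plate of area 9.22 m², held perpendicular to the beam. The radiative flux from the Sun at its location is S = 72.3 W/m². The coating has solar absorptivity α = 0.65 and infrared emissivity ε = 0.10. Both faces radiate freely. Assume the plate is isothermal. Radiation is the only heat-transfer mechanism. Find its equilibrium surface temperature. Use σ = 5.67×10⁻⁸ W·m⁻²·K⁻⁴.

At equilibrium, absorbed power = emitted power.
Absorbing cross-section = A = 9.220 m²; emitting surface = 2A = 18.44 m² (ratio 2).
αS·A_cross = εσ·A_surf·T⁴  ⇒  T⁴ = αS/(ε·2σ).
T⁴ = 0.650·72.3/(0.10·2·5.67×10⁻⁸) = 4.144×10⁹ K⁴.
T = (4.144×10⁹)^(1/4).

T ≈ 254 K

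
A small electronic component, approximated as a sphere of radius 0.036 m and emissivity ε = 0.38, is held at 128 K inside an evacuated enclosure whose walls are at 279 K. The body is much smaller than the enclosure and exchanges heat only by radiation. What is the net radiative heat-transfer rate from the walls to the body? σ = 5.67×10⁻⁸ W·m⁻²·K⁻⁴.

P_net ≈ 2.03 W

For a small grey body in a large enclosure: P_net = εσA(T_body⁴ − T_wall⁴).
A = 4πr² = 0.01629 m²; T_body⁴ − T_wall⁴ = 2.684×10⁸ − 6.059×10⁹ = -5.791×10⁹ K⁴.
|P_net| = 0.38·5.67×10⁻⁸·0.01629·5.791×10⁹.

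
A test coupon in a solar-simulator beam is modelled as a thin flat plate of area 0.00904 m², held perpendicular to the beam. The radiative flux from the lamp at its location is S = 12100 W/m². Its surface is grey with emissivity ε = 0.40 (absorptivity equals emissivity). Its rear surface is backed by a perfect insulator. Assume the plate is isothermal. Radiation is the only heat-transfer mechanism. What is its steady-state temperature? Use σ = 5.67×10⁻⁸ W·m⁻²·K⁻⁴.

T ≈ 680 K

At equilibrium, absorbed power = emitted power.
Absorbing cross-section = A = 0.009040 m²; emitting surface = A = 0.009040 m² (ratio 1).
εS·A_cross = εσ·A_surf·T⁴  ⇒  T⁴ = S/(1σ)   (ε cancels).
T⁴ = 12100/(1·5.67×10⁻⁸) = 2.134×10¹¹ K⁴.
T = (2.134×10¹¹)^(1/4).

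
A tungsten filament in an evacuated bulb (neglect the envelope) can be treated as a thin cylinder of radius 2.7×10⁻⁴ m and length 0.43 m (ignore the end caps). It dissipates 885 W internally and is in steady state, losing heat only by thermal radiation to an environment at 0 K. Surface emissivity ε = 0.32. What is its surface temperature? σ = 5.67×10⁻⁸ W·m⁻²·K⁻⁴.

T ≈ 2860 K

Steady state: internal power = radiated power, P = εσA T⁴.
Radiating area A = 2πrL = 7.295×10⁻⁴ m².
T⁴ = P/(εσA) = 885/(0.32·5.67×10⁻⁸·7.295×10⁻⁴) = 6.686×10¹³ K⁴.
T = (6.686×10¹³)^(1/4).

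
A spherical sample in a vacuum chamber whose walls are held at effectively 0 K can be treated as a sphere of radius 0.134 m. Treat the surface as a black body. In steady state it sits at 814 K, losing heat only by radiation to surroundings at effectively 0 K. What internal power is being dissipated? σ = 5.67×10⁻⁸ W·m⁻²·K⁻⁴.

P ≈ 5620 W

Steady state: P = εσA T⁴.
A = 4πr² = 0.2256 m²; T⁴ = (814)⁴ = 4.390×10¹¹ K⁴.
P = 1.0 × 5.67×10⁻⁸ × 0.2256 × 4.390×10¹¹.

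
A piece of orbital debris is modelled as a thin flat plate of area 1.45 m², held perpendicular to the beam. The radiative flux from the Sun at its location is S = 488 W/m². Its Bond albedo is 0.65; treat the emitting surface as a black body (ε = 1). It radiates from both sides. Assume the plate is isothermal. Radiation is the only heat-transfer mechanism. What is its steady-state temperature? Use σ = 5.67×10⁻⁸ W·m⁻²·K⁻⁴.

At equilibrium, absorbed power = emitted power.
Absorbing cross-section = A = 1.450 m²; emitting surface = 2A = 2.900 m² (ratio 2).
(1−a)S·A_cross = εσ·A_surf·T⁴  ⇒  T⁴ = (1−a)S/(2σ).
T⁴ = 0.350·488/(2·5.67×10⁻⁸) = 1.506×10⁹ K⁴.
T = (1.506×10⁹)^(1/4).

T ≈ 197 K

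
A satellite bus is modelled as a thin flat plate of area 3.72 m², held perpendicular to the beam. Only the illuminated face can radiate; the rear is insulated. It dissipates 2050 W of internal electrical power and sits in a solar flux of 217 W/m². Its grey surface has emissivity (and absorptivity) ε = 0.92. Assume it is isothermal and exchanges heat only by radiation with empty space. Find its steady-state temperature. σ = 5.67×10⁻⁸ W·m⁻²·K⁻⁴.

T ≈ 346 K

At steady state, absorbed solar power + internal power = radiated power.
Absorbed: α·S·A_cross = 0.92·217·3.720 = 742.7 W (cross-section A).
Total input = 742.7 + 2050 = 2793 W.
Radiated: εσ·A_surf·T⁴ with A_surf = A = 3.720 m².
T⁴ = 2793/(0.92·5.67×10⁻⁸·3.720) = 1.439×10¹⁰ K⁴.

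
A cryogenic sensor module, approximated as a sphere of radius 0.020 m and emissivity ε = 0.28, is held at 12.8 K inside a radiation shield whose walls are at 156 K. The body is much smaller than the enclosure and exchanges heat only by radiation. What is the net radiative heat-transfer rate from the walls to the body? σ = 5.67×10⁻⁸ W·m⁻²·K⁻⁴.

For a small grey body in a large enclosure: P_net = εσA(T_body⁴ − T_wall⁴).
A = 4πr² = 0.005027 m²; T_body⁴ − T_wall⁴ = 26840 − 5.922×10⁸ = -5.922×10⁸ K⁴.
|P_net| = 0.28·5.67×10⁻⁸·0.005027·5.922×10⁸.

P_net ≈ 0.0473 W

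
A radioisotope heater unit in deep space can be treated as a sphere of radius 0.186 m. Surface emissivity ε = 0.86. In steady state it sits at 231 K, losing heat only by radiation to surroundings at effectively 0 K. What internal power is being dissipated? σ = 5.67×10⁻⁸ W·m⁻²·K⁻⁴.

Steady state: P = εσA T⁴.
A = 4πr² = 0.4347 m²; T⁴ = (231)⁴ = 2.847×10⁹ K⁴.
P = 0.86 × 5.67×10⁻⁸ × 0.4347 × 2.847×10⁹.

P ≈ 60.4 W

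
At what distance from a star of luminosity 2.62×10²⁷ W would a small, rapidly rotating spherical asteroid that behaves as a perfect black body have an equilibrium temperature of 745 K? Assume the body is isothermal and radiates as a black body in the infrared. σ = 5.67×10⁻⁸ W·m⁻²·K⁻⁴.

d ≈ 5.46×10¹⁰ m

For an isothermal black-emitting sphere, (1−a)S·πr² = σ·4πr²·T⁴ ⇒ S = 4σT⁴/(1−a).
S = 4·5.67×10⁻⁸·(745)⁴/1.00 = 69870 W/m².
Flux falls as S = L/(4πd²), so d = √(L/(4πS)) = √(2.62×10²⁷/(4π·69870)).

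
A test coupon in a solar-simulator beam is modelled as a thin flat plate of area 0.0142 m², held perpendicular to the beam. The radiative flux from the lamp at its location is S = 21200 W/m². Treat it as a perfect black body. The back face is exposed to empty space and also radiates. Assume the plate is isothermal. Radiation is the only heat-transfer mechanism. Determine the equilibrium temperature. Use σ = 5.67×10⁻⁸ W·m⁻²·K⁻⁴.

T ≈ 658 K

At equilibrium, absorbed power = emitted power.
Absorbing cross-section = A = 0.01420 m²; emitting surface = 2A = 0.02840 m² (ratio 2).
S·A_cross = εσ·A_surf·T⁴  ⇒  T⁴ = S/(2σ).
T⁴ = 1.00·21200/(2·5.67×10⁻⁸) = 1.869×10¹¹ K⁴.
T = (1.869×10¹¹)^(1/4).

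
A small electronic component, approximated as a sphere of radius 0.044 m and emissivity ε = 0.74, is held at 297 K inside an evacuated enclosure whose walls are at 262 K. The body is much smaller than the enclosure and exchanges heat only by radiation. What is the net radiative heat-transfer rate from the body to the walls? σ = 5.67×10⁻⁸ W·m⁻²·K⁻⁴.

P_net ≈ 3.13 W

For a small grey body in a large enclosure: P_net = εσA(T_body⁴ − T_wall⁴).
A = 4πr² = 0.02433 m²; T_body⁴ − T_wall⁴ = 7.781×10⁹ − 4.712×10⁹ = 3.069×10⁹ K⁴.
|P_net| = 0.74·5.67×10⁻⁸·0.02433·3.069×10⁹.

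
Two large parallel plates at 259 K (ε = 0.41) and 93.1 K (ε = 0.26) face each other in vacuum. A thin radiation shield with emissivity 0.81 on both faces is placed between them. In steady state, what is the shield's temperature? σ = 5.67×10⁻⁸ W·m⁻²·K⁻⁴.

In steady state the net flux on the hot side equals that on the cold side.
σ(T₁⁴−T_s⁴)/D₁ = σ(T_s⁴−T₂⁴)/D₂, with D₁ = 1/ε₁+1/ε_s−1 = 2.674, D₂ = 1/ε_s+1/ε₂−1 = 4.081.
Solve for T_s⁴: T_s⁴ = (D₂·T₁⁴ + D₁·T₂⁴)/(D₁+D₂) = 2.748×10⁹ K⁴.

T_s ≈ 229 K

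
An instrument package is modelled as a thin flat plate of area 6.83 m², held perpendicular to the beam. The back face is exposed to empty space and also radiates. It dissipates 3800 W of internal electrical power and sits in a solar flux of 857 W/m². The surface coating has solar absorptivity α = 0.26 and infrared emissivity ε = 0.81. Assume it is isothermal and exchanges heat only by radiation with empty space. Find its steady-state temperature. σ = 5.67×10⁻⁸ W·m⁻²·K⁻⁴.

T ≈ 303 K

At steady state, absorbed solar power + internal power = radiated power.
Absorbed: α·S·A_cross = 0.26·857·6.830 = 1522 W (cross-section A).
Total input = 1522 + 3800 = 5322 W.
Radiated: εσ·A_surf·T⁴ with A_surf = 2A = 13.66 m².
T⁴ = 5322/(0.81·5.67×10⁻⁸·13.66) = 8.483×10⁹ K⁴.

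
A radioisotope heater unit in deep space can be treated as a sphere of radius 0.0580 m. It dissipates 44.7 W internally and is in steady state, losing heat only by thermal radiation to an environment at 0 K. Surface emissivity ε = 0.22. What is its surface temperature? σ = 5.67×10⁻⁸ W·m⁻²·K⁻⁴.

Steady state: internal power = radiated power, P = εσA T⁴.
Radiating area A = 4πr² = 0.04227 m².
T⁴ = P/(εσA) = 44.7/(0.22·5.67×10⁻⁸·0.04227) = 8.477×10¹⁰ K⁴.
T = (8.477×10¹⁰)^(1/4).

T ≈ 540 K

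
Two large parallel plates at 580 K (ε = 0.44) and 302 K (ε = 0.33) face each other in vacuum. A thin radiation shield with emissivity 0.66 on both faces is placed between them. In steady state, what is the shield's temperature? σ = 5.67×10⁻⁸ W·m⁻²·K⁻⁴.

T_s ≈ 509 K

In steady state the net flux on the hot side equals that on the cold side.
σ(T₁⁴−T_s⁴)/D₁ = σ(T_s⁴−T₂⁴)/D₂, with D₁ = 1/ε₁+1/ε_s−1 = 2.788, D₂ = 1/ε_s+1/ε₂−1 = 3.545.
Solve for T_s⁴: T_s⁴ = (D₂·T₁⁴ + D₁·T₂⁴)/(D₁+D₂) = 6.701×10¹⁰ K⁴.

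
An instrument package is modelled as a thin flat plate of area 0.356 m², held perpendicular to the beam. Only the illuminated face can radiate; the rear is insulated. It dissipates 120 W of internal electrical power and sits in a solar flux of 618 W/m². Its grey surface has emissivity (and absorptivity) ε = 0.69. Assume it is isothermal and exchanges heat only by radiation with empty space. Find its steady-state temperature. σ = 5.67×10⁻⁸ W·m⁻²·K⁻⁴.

T ≈ 374 K

At steady state, absorbed solar power + internal power = radiated power.
Absorbed: α·S·A_cross = 0.69·618·0.3560 = 151.8 W (cross-section A).
Total input = 151.8 + 120 = 271.8 W.
Radiated: εσ·A_surf·T⁴ with A_surf = A = 0.3560 m².
T⁴ = 271.8/(0.69·5.67×10⁻⁸·0.3560) = 1.952×10¹⁰ K⁴.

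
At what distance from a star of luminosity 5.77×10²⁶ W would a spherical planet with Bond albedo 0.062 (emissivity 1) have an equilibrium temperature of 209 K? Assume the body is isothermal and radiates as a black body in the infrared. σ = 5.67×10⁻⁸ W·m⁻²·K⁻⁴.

d ≈ 3.15×10¹¹ m

For an isothermal black-emitting sphere, (1−a)S·πr² = σ·4πr²·T⁴ ⇒ S = 4σT⁴/(1−a).
S = 4·5.67×10⁻⁸·(209)⁴/0.938 = 461.3 W/m².
Flux falls as S = L/(4πd²), so d = √(L/(4πS)) = √(5.77×10²⁶/(4π·461.3)).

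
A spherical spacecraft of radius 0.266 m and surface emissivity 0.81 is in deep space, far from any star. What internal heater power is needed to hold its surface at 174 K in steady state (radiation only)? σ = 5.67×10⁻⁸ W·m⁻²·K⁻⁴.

P ≈ 37.4 W

P = εσ·4πr²·T⁴.
4πr² = 0.8891 m²; T⁴ = 9.166×10⁸ K⁴.
P = 0.81·5.67×10⁻⁸·0.8891·9.166×10⁸.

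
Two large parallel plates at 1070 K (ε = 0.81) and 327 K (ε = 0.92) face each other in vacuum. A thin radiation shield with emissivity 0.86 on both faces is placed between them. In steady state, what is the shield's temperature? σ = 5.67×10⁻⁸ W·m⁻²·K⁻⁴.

T_s ≈ 889 K

In steady state the net flux on the hot side equals that on the cold side.
σ(T₁⁴−T_s⁴)/D₁ = σ(T_s⁴−T₂⁴)/D₂, with D₁ = 1/ε₁+1/ε_s−1 = 1.397, D₂ = 1/ε_s+1/ε₂−1 = 1.250.
Solve for T_s⁴: T_s⁴ = (D₂·T₁⁴ + D₁·T₂⁴)/(D₁+D₂) = 6.249×10¹¹ K⁴.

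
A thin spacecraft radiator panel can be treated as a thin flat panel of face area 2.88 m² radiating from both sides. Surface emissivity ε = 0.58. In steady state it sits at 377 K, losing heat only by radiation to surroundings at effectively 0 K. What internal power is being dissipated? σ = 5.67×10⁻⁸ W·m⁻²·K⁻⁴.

P ≈ 3830 W

Steady state: P = εσA T⁴.
A = 2·2.88 = 5.760 m²; T⁴ = (377)⁴ = 2.020×10¹⁰ K⁴.
P = 0.58 × 5.67×10⁻⁸ × 5.760 × 2.020×10¹⁰.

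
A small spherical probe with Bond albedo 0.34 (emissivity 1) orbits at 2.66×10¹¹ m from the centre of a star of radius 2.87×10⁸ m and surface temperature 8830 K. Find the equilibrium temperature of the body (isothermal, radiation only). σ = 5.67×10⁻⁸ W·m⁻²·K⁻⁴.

The star's surface emits σT_*⁴; at distance d the flux is S = σT_*⁴(R_*/d)².
S = 5.67×10⁻⁸·(8830)⁴·(2.87×10⁸/2.66×10¹¹)² = 401.3 W/m².
For an isothermal sphere T⁴ = (1−a)S/(4σ) = 1.168×10⁹ K⁴.

T ≈ 185 K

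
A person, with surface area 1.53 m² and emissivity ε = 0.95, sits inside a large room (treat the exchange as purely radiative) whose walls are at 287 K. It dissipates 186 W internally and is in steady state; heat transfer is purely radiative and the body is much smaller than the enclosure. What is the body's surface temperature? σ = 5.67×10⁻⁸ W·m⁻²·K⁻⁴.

For a small grey body in a large enclosure, net radiated power = εσA(T⁴ − T_w⁴).
Steady state: P = εσA(T⁴ − T_w⁴) with A = 1.53 m².
T⁴ = P/(εσA) + T_w⁴ = 186/(0.95·5.67×10⁻⁸·1.530) + (287)⁴
    = 2.257×10⁹ + 6.785×10⁹ = 9.042×10⁹ K⁴.

T ≈ 308 K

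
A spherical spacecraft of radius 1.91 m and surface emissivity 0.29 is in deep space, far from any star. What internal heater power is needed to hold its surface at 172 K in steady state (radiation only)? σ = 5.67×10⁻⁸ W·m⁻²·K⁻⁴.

P = εσ·4πr²·T⁴.
4πr² = 45.84 m²; T⁴ = 8.752×10⁸ K⁴.
P = 0.29·5.67×10⁻⁸·45.84·8.752×10⁸.

P ≈ 660 W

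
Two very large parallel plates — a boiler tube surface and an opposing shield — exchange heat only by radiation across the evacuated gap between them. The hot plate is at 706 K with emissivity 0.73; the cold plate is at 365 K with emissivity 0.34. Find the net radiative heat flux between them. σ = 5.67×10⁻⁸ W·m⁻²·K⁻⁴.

For two infinite grey parallel plates, q = σ(T₁⁴ − T₂⁴)/(1/ε₁ + 1/ε₂ − 1).
T₁⁴ − T₂⁴ = 2.484×10¹¹ − 1.775×10¹⁰ = 2.307×10¹¹ K⁴.
1/ε₁ + 1/ε₂ − 1 = 1.370 + 2.941 − 1 = 3.311.
q = 5.67×10⁻⁸ × 2.307×10¹¹ / 3.311.

q ≈ 3950 W/m²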